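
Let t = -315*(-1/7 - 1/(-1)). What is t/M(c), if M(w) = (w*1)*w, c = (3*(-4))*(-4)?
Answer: -15/128 ≈ -0.11719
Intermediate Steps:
c = 48 (c = -12*(-4) = 48)
M(w) = w² (M(w) = w*w = w²)
t = -270 (t = -315*(-1*⅐ - 1*(-1)) = -315*(-⅐ + 1) = -315*6/7 = -270)
t/M(c) = -270/(48²) = -270/2304 = -270*1/2304 = -15/128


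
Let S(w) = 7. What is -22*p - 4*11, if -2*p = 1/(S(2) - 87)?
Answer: -3531/80 ≈ -44.138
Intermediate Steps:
p = 1/160 (p = -1/(2*(7 - 87)) = -½/(-80) = -½*(-1/80) = 1/160 ≈ 0.0062500)
-22*p - 4*11 = -22*1/160 - 4*11 = -11/80 - 44 = -3531/80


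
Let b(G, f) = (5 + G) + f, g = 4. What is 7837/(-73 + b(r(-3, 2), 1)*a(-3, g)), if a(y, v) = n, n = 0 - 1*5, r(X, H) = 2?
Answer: -7837/113 ≈ -69.354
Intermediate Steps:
b(G, f) = 5 + G + f
n = -5 (n = 0 - 5 = -5)
a(y, v) = -5
7837/(-73 + b(r(-3, 2), 1)*a(-3, g)) = 7837/(-73 + (5 + 2 + 1)*(-5)) = 7837/(-73 + 8*(-5)) = 7837/(-73 - 40) = 7837/(-113) = 7837*(-1/113) = -7837/113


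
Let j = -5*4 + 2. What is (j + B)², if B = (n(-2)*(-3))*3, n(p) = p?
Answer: 0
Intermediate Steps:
B = 18 (B = -2*(-3)*3 = 6*3 = 18)
j = -18 (j = -20 + 2 = -18)
(j + B)² = (-18 + 18)² = 0² = 0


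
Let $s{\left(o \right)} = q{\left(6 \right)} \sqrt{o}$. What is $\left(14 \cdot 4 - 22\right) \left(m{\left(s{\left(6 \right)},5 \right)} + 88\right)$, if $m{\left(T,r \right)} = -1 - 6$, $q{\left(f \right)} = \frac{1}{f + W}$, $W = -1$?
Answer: $2754$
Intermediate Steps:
$q{\left(f \right)} = \frac{1}{-1 + f}$ ($q{\left(f \right)} = \frac{1}{f - 1} = \frac{1}{-1 + f}$)
$s{\left(o \right)} = \frac{\sqrt{o}}{5}$ ($s{\left(o \right)} = \frac{\sqrt{o}}{-1 + 6} = \frac{\sqrt{o}}{5}$)
$m{\left(T,r \right)} = -7$
$\left(14 \cdot 4 - 22\right) \left(m{\left(s{\left(6 \right)},5 \right)} + 88\right) = \left(14 \cdot 4 - 22\right) \left(-7 + 88\right) = \left(56 - 22\right) 81 = 34 \cdot 81 = 2754$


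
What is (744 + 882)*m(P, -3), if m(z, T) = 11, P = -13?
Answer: 17886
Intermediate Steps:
(744 + 882)*m(P, -3) = (744 + 882)*11 = 1626*11 = 17886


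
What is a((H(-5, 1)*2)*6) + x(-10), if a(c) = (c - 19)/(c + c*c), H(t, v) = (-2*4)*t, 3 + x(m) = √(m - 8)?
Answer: -692179/230880 + 3*I*√2 ≈ -2.998 + 4.2426*I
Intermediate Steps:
x(m) = -3 + √(-8 + m) (x(m) = -3 + √(m - 8) = -3 + √(-8 + m))
H(t, v) = -8*t
a(c) = (-19 + c)/(c + c²)
a((H(-5, 1)*2)*6) + x(-10) = (-19 + (-8*(-5)*2)*6)/((((-8*(-5)*2)*6))*(1 + (-8*(-5)*2)*6)) + (-3 + √(-8 - 10)) = (-19 + (40*2)*6)/((((40*2)*6))*(1 + (40*2)*6)) + (-3 + √(-18)) = (-19 + 80*6)/(((80*6))*(1 + 80*6)) + (-3 + 3*I*√2) = (-19 + 480)/(480*(1 + 480)) + (-3 + 3*I*√2) = (1/480)*461/481 + (-3 + 3*I*√2) = (1/480)*(1/481)*461 + (-3 + 3*I*√2) = 461/230880 + (-3 + 3*I*√2) = -692179/230880 + 3*I*√2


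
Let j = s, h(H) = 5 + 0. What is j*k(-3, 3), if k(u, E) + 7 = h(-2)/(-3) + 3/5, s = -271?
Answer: 32791/15 ≈ 2186.1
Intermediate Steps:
h(H) = 5
j = -271
k(u, E) = -121/15 (k(u, E) = -7 + (5/(-3) + 3/5) = -7 + (5*(-⅓) + 3*(⅕)) = -7 + (-5/3 + ⅗) = -7 - 16/15 = -121/15)
j*k(-3, 3) = -271*(-121/15) = 32791/15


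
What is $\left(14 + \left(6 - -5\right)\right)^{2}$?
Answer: $625$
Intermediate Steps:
$\left(14 + \left(6 - -5\right)\right)^{2} = \left(14 + \left(6 + 5\right)\right)^{2} = \left(14 + 11\right)^{2} = 25^{2} = 625$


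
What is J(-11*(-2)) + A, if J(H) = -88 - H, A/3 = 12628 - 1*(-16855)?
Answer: 88339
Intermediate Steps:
A = 88449 (A = 3*(12628 - 1*(-16855)) = 3*(12628 + 16855) = 3*29483 = 88449)
J(-11*(-2)) + A = (-88 - (-11)*(-2)) + 88449 = (-88 - 1*22) + 88449 = (-88 - 22) + 88449 = -110 + 88449 = 88339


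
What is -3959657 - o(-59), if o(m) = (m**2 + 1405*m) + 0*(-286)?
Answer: -3880243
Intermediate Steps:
o(m) = m**2 + 1405*m (o(m) = (m**2 + 1405*m) + 0 = m**2 + 1405*m)
-3959657 - o(-59) = -3959657 - (-59)*(1405 - 59) = -3959657 - (-59)*1346 = -3959657 - 1*(-79414) = -3959657 + 79414 = -3880243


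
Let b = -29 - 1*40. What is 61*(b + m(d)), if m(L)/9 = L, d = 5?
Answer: -1464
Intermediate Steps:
m(L) = 9*L
b = -69 (b = -29 - 40 = -69)
61*(b + m(d)) = 61*(-69 + 9*5) = 61*(-69 + 45) = 61*(-24) = -1464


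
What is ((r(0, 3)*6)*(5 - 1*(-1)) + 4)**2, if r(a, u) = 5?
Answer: 33856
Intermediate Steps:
((r(0, 3)*6)*(5 - 1*(-1)) + 4)**2 = ((5*6)*(5 - 1*(-1)) + 4)**2 = (30*(5 + 1) + 4)**2 = (30*6 + 4)**2 = (180 + 4)**2 = 184**2 = 33856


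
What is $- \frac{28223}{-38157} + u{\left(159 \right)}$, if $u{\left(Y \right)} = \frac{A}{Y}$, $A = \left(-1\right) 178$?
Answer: $- \frac{768163}{2022321} \approx -0.37984$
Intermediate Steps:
$A = -178$
$u{\left(Y \right)} = - \frac{178}{Y}$
$- \frac{28223}{-38157} + u{\left(159 \right)} = - \frac{28223}{-38157} - \frac{178}{159} = \left(-28223\right) \left(- \frac{1}{38157}\right) - \frac{178}{159} = \frac{28223}{38157} - \frac{178}{159} = - \frac{768163}{2022321}$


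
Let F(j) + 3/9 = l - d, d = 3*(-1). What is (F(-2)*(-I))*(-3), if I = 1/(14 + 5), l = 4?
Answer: 20/19 ≈ 1.0526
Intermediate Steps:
d = -3
F(j) = 20/3 (F(j) = -⅓ + (4 - 1*(-3)) = -⅓ + (4 + 3) = -⅓ + 7 = 20/3)
I = 1/19 ≈ 0.052632
(F(-2)*(-I))*(-3) = (20*(-1*1/19)/3)*(-3) = ((20/3)*(-1/19))*(-3) = -20/57*(-3) = 20/19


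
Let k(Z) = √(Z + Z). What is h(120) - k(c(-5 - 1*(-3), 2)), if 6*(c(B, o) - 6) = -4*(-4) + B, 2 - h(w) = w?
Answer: -118 - 5*√6/3 ≈ -122.08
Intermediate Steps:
h(w) = 2 - w
c(B, o) = 26/3 + B/6 (c(B, o) = 6 + (-4*(-4) + B)/6 = 6 + (16 + B)/6 = 6 + (8/3 + B/6) = 26/3 + B/6)
k(Z) = √2*√Z (k(Z) = √(2*Z) = √2*√Z)
h(120) - k(c(-5 - 1*(-3), 2)) = (2 - 1*120) - √2*√(26/3 + (-5 - 1*(-3))/6) = (2 - 120) - √2*√(26/3 + (-5 + 3)/6) = -118 - √2*√(26/3 + (⅙)*(-2)) = -118 - √2*√(26/3 - ⅓) = -118 - √2*√(25/3) = -118 - √2*5*√3/3 = -118 - 5*√6/3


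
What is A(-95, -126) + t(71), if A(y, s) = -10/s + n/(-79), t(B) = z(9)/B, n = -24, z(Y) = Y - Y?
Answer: 1907/4977 ≈ 0.38316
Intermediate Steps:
z(Y) = 0
t(B) = 0 (t(B) = 0/B = 0)
A(y, s) = 24/79 - 10/s (A(y, s) = -10/s - 24/(-79) = -10/s - 24*(-1/79) = -10/s + 24/79 = 24/79 - 10/s)
A(-95, -126) + t(71) = (24/79 - 10/(-126)) + 0 = (24/79 - 10*(-1/126)) + 0 = (24/79 + 5/63) + 0 = 1907/4977 + 0 = 1907/4977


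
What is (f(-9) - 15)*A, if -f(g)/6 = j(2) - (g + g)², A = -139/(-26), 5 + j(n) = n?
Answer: 270633/26 ≈ 10409.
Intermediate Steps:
j(n) = -5 + n
A = 139/26 (A = -139*(-1/26) = 139/26 ≈ 5.3462)
f(g) = 18 + 24*g² (f(g) = -6*((-5 + 2) - (g + g)²) = -6*(-3 - (2*g)²) = -6*(-3 - 4*g²) = 18 + 24*g²)
(f(-9) - 15)*A = ((18 + 24*(-9)²) - 15)*(139/26) = ((18 + 24*81) - 15)*(139/26) = ((18 + 1944) - 15)*(139/26) = (1962 - 15)*(139/26) = 1947*(139/26) = 270633/26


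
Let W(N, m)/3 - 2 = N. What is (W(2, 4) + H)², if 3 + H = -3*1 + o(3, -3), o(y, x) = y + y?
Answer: 144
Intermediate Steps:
o(y, x) = 2*y
W(N, m) = 6 + 3*N
H = 0 (H = -3 + (-3*1 + 2*3) = -3 + (-3 + 6) = -3 + 3 = 0)
(W(2, 4) + H)² = ((6 + 3*2) + 0)² = ((6 + 6) + 0)² = (12 + 0)² = 12² = 144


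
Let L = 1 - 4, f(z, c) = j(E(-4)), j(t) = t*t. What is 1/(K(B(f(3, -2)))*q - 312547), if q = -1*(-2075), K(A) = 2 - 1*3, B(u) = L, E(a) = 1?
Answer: -1/314622 ≈ -3.1784e-6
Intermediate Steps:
j(t) = t**2
f(z, c) = 1 (f(z, c) = 1**2 = 1)
L = -3
B(u) = -3
K(A) = -1 (K(A) = 2 - 3 = -1)
q = 2075
1/(K(B(f(3, -2)))*q - 312547) = 1/(-1*2075 - 312547) = 1/(-2075 - 312547) = 1/(-314622) = -1/314622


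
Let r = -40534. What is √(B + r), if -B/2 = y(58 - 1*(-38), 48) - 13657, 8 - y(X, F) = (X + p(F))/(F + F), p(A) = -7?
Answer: I*√1905717/12 ≈ 115.04*I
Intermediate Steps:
y(X, F) = 8 - (-7 + X)/(2*F) (y(X, F) = 8 - (X - 7)/(F + F) = 8 - (-7 + X)/(2*F))
B = 1310393/48 (B = -2*((½)*(7 - (58 - 1*(-38)) + 16*48)/48 - 13657) = -2*((½)*(1/48)*(7 - (58 + 38) + 768) - 13657) = -2*((½)*(1/48)*(7 - 1*96 + 768) - 13657) = -2*((½)*(1/48)*(7 - 96 + 768) - 13657) = -2*((½)*(1/48)*679 - 13657) = -2*(679/96 - 13657) = -2*(-1310393/96) = 1310393/48 ≈ 27300.)
√(B + r) = √(1310393/48 - 40534) = √(-635239/48) = I*√1905717/12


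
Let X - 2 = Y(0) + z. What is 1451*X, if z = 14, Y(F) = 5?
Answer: 30471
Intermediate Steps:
X = 21 (X = 2 + (5 + 14) = 2 + 19 = 21)
1451*X = 1451*21 = 30471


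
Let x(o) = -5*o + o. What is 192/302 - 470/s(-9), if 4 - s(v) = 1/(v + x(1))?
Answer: -917522/8003 ≈ -114.65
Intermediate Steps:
x(o) = -4*o
s(v) = 4 - 1/(-4 + v) (s(v) = 4 - 1/(v - 4*1) = 4 - 1/(v - 4) = 4 - 1/(-4 + v))
192/302 - 470/s(-9) = 192/302 - 470*(-4 - 9)/(-17 + 4*(-9)) = 192*(1/302) - 470*(-13/(-17 - 36)) = 96/151 - 470/((-1/13*(-53))) = 96/151 - 470/53/13 = 96/151 - 470*13/53 = 96/151 - 6110/53 = -917522/8003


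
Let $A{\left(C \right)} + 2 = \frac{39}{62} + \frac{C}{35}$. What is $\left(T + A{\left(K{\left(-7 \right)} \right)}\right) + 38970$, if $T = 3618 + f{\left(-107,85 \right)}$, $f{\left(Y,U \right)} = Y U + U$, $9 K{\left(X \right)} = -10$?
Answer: $\frac{131150189}{3906} \approx 33577.0$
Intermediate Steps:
$K{\left(X \right)} = - \frac{10}{9}$ ($K{\left(X \right)} = \frac{1}{9} \left(-10\right) = - \frac{10}{9}$)
$f{\left(Y,U \right)} = U + U Y$ ($f{\left(Y,U \right)} = U Y + U = U + U Y$)
$A{\left(C \right)} = - \frac{85}{62} + \frac{C}{35}$ ($A{\left(C \right)} = -2 + \left(\frac{39}{62} + \frac{C}{35}\right) = - \frac{85}{62} + \frac{C}{35}$)
$T = -5392$ ($T = 3618 + 85 \left(1 - 107\right) = 3618 + 85 \left(-106\right) = 3618 - 9010 = -5392$)
$\left(T + A{\left(K{\left(-7 \right)} \right)}\right) + 38970 = \left(-5392 + \left(- \frac{85}{62} + \frac{1}{35} \left(- \frac{10}{9}\right)\right)\right) + 38970 = \left(-5392 - \frac{5479}{3906}\right) + 38970 = - \frac{21066631}{3906} + 38970 = \frac{131150189}{3906}$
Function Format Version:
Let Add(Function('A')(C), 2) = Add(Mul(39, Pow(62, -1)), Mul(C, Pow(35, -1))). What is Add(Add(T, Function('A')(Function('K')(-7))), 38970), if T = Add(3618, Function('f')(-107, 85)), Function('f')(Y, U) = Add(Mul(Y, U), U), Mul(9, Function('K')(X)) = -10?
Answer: Rational(131150189, 3906) ≈ 33577.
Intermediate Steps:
Function('K')(X) = Rational(-10, 9) (Function('K')(X) = Mul(Rational(1, 9), -10) = Rational(-10, 9))
Function('f')(Y, U) = Add(U, Mul(U, Y)) (Function('f')(Y, U) = Add(Mul(U, Y), U) = Add(U, Mul(U, Y)))
Function('A')(C) = Add(Rational(-85, 62), Mul(Rational(1, 35), C)) (Function('A')(C) = Add(-2, Add(Mul(39, Pow(62, -1)), Mul(C, Pow(35, -1)))) = Add(-2, Add(Mul(39, Rational(1, 62)), Mul(C, Rational(1, 35)))) = Add(-2, Add(Rational(39, 62), Mul(Rational(1, 35), C))) = Add(Rational(-85, 62), Mul(Rational(1, 35), C)))
T = -5392 (T = Add(3618, Mul(85, Add(1, -107))) = Add(3618, Mul(85, -106)) = Add(3618, -9010) = -5392)
Add(Add(T, Function('A')(Function('K')(-7))), 38970) = Add(Add(-5392, Add(Rational(-85, 62), Mul(Rational(1, 35), Rational(-10, 9)))), 38970) = Add(Add(-5392, Add(Rational(-85, 62), Rational(-2, 63))), 38970) = Add(Add(-5392, Rational(-5479, 3906)), 38970) = Add(Rational(-21066631, 3906), 38970) = Rational(131150189, 3906)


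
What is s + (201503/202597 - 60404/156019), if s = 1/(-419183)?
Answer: 8048544973438184/13249947626302769 ≈ 0.60744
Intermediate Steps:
s = -1/419183 ≈ -2.3856e-6
s + (201503/202597 - 60404/156019) = -1/419183 + (201503/202597 - 60404/156019) = -1/419183 + 19200627369/31608981343 = 8048544973438184/13249947626302769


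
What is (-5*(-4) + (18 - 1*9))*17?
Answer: 493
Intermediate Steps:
(-5*(-4) + (18 - 1*9))*17 = (20 + (18 - 9))*17 = (20 + 9)*17 = 29*17 = 493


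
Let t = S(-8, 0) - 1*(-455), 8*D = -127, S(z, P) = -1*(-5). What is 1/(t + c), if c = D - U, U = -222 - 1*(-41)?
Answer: 8/5001 ≈ 0.0015997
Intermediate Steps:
S(z, P) = 5
U = -181 (U = -222 + 41 = -181)
D = -127/8 (D = (⅛)*(-127) = -127/8 ≈ -15.875)
c = 1321/8 (c = -127/8 - 1*(-181) = -127/8 + 181 = 1321/8 ≈ 165.13)
t = 460 (t = 5 - 1*(-455) = 5 + 455 = 460)
1/(t + c) = 1/(460 + 1321/8) = 1/(5001/8) = 8/5001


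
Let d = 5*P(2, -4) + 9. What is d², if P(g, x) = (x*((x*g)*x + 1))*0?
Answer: 81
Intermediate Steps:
P(g, x) = 0 (P(g, x) = (x*((g*x)*x + 1))*0 = (x*(g*x² + 1))*0 = (x*(1 + g*x²))*0 = 0)
d = 9 (d = 5*0 + 9 = 0 + 9 = 9)
d² = 9² = 81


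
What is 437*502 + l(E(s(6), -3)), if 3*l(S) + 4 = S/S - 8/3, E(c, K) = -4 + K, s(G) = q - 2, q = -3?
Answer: 1974349/9 ≈ 2.1937e+5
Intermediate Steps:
s(G) = -5 (s(G) = -3 - 2 = -5)
l(S) = -17/9 (l(S) = -4/3 + (S/S - 8/3)/3 = -4/3 + (1 - 8*⅓)/3 = -4/3 + (1 - 8/3)/3 = -4/3 + (⅓)*(-5/3) = -4/3 - 5/9 = -17/9)
437*502 + l(E(s(6), -3)) = 437*502 - 17/9 = 219374 - 17/9 = 1974349/9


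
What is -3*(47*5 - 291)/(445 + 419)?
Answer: 7/36 ≈ 0.19444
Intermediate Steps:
-3*(47*5 - 291)/(445 + 419) = -3*(235 - 291)/864 = -(-168)/864 = -3*(-7/108) = 7/36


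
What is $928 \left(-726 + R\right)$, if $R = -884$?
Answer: $-1494080$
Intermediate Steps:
$928 \left(-726 + R\right) = 928 \left(-726 - 884\right) = 928 \left(-1610\right) = -1494080$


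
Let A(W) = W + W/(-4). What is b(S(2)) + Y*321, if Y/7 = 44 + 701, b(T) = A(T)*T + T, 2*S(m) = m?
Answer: 6696067/4 ≈ 1.6740e+6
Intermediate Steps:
A(W) = 3*W/4 (A(W) = W + W*(-1/4) = W - W/4 = 3*W/4)
S(m) = m/2
b(T) = T + 3*T**2/4 (b(T) = (3*T/4)*T + T = 3*T**2/4 + T = T + 3*T**2/4)
Y = 5215 (Y = 7*(44 + 701) = 7*745 = 5215)
b(S(2)) + Y*321 = ((1/2)*2)*(4 + 3*((1/2)*2))/4 + 5215*321 = (1/4)*1*(4 + 3*1) + 1674015 = (1/4)*1*(4 + 3) + 1674015 = (1/4)*1*7 + 1674015 = 7/4 + 1674015 = 6696067/4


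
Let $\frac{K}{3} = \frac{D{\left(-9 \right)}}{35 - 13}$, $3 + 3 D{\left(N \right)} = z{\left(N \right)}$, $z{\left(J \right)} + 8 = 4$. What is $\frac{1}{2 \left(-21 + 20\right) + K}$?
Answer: $- \frac{22}{51} \approx -0.43137$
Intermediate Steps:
$z{\left(J \right)} = -4$ ($z{\left(J \right)} = -8 + 4 = -4$)
$D{\left(N \right)} = - \frac{7}{3}$ ($D{\left(N \right)} = -1 + \frac{1}{3} \left(-4\right) = -1 - \frac{4}{3} = - \frac{7}{3}$)
$K = - \frac{7}{22}$ ($K = 3 \frac{1}{35 - 13} \left(- \frac{7}{3}\right) = 3 \cdot \frac{1}{22} \left(- \frac{7}{3}\right) = 3 \left(- \frac{7}{66}\right) = - \frac{7}{22} \approx -0.31818$)
$\frac{1}{2 \left(-21 + 20\right) + K} = \frac{1}{2 \left(-21 + 20\right) - \frac{7}{22}} = \frac{1}{2 \left(-1\right) - \frac{7}{22}} = \frac{1}{-2 - \frac{7}{22}} = \frac{1}{- \frac{51}{22}} = - \frac{22}{51}$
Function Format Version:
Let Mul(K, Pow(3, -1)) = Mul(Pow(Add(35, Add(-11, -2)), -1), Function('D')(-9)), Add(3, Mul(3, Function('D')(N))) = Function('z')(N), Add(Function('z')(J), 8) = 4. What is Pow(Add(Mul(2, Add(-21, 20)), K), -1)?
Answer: Rational(-22, 51) ≈ -0.43137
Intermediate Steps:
Function('z')(J) = -4 (Function('z')(J) = Add(-8, 4) = -4)
Function('D')(N) = Rational(-7, 3) (Function('D')(N) = Add(-1, Mul(Rational(1, 3), -4)) = Add(-1, Rational(-4, 3)) = Rational(-7, 3))
K = Rational(-7, 22) (K = Mul(3, Mul(Pow(Add(35, Add(-11, -2)), -1), Rational(-7, 3))) = Mul(3, Mul(Pow(Add(35, -13), -1), Rational(-7, 3))) = Mul(3, Mul(Pow(22, -1), Rational(-7, 3))) = Mul(3, Mul(Rational(1, 22), Rational(-7, 3))) = Mul(3, Rational(-7, 66)) = Rational(-7, 22) ≈ -0.31818)
Pow(Add(Mul(2, Add(-21, 20)), K), -1) = Pow(Add(Mul(2, Add(-21, 20)), Rational(-7, 22)), -1) = Pow(Add(Mul(2, -1), Rational(-7, 22)), -1) = Pow(Add(-2, Rational(-7, 22)), -1) = Pow(Rational(-51, 22), -1) = Rational(-22, 51)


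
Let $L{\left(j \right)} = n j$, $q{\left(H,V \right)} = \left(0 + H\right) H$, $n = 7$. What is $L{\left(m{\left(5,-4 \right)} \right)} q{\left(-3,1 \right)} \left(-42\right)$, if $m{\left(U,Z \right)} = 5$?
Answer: $-13230$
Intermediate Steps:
$q{\left(H,V \right)} = H^{2}$ ($q{\left(H,V \right)} = H H = H^{2}$)
$L{\left(j \right)} = 7 j$
$L{\left(m{\left(5,-4 \right)} \right)} q{\left(-3,1 \right)} \left(-42\right) = 7 \cdot 5 \left(-3\right)^{2} \left(-42\right) = 35 \cdot 9 \left(-42\right) = 315 \left(-42\right) = -13230$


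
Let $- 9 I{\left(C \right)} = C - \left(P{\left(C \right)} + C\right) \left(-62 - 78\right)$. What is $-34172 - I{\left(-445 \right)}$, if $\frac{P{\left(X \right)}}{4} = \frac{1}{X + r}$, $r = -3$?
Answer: $- \frac{1481177}{36} \approx -41144.0$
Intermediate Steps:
$P{\left(X \right)} = \frac{4}{-3 + X}$ ($P{\left(X \right)} = \frac{4}{X - 3} = \frac{4}{-3 + X}$)
$I{\left(C \right)} = - \frac{560}{9 \left(-3 + C\right)} - \frac{47 C}{3}$ ($I{\left(C \right)} = - \frac{C - \left(\frac{4}{-3 + C} + C\right) \left(-62 - 78\right)}{9} = - \frac{C - \left(C + \frac{4}{-3 + C}\right) \left(-140\right)}{9} = - \frac{C - \left(- \frac{560}{-3 + C} - 140 C\right)}{9} = - \frac{C + \left(140 C + \frac{560}{-3 + C}\right)}{9} = - \frac{141 C + \frac{560}{-3 + C}}{9} = - \frac{560}{9 \left(-3 + C\right)} - \frac{47 C}{3}$)
$-34172 - I{\left(-445 \right)} = -34172 - \frac{-560 - - 62745 \left(-3 - 445\right)}{9 \left(-3 - 445\right)} = -34172 - \frac{-560 - \left(-62745\right) \left(-448\right)}{9 \left(-448\right)} = -34172 - \frac{1}{9} \left(- \frac{1}{448}\right) \left(-560 - 28109760\right) = -34172 - \frac{1}{9} \left(- \frac{1}{448}\right) \left(-28110320\right) = -34172 - \frac{250985}{36} = - \frac{1481177}{36}$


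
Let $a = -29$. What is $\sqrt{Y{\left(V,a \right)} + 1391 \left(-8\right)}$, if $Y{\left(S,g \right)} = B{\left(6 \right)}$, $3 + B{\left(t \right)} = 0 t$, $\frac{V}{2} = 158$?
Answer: $i \sqrt{11131} \approx 105.5 i$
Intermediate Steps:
$V = 316$ ($V = 2 \cdot 158 = 316$)
$B{\left(t \right)} = -3$ ($B{\left(t \right)} = -3 + 0 t = -3 + 0 = -3$)
$Y{\left(S,g \right)} = -3$
$\sqrt{Y{\left(V,a \right)} + 1391 \left(-8\right)} = \sqrt{-3 + 1391 \left(-8\right)} = \sqrt{-3 - 11128} = \sqrt{-11131} = i \sqrt{11131}$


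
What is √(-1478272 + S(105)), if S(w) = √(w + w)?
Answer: √(-1478272 + √210) ≈ 1215.8*I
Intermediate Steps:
S(w) = √2*√w (S(w) = √(2*w) = √2*√w)
√(-1478272 + S(105)) = √(-1478272 + √2*√105) = √(-1478272 + √210)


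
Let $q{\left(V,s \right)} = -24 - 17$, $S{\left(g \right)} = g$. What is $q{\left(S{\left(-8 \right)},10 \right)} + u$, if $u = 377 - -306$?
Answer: $642$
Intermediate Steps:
$q{\left(V,s \right)} = -41$ ($q{\left(V,s \right)} = -24 - 17 = -41$)
$u = 683$ ($u = 377 + 306 = 683$)
$q{\left(S{\left(-8 \right)},10 \right)} + u = -41 + 683 = 642$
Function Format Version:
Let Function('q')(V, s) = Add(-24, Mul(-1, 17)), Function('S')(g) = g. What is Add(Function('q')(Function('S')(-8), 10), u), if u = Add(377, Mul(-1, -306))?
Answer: 642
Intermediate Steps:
Function('q')(V, s) = -41 (Function('q')(V, s) = Add(-24, -17) = -41)
u = 683 (u = Add(377, 306) = 683)
Add(Function('q')(Function('S')(-8), 10), u) = Add(-41, 683) = 642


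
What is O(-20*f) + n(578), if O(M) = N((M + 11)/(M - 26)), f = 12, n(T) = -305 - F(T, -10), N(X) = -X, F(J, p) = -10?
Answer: -78699/266 ≈ -295.86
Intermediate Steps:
n(T) = -295 (n(T) = -305 - 1*(-10) = -305 + 10 = -295)
O(M) = -(11 + M)/(-26 + M) (O(M) = -(M + 11)/(M - 26) = -(11 + M)/(-26 + M))
O(-20*f) + n(578) = (-11 - (-20)*12)/(-26 - 20*12) - 295 = (-11 - 1*(-240))/(-26 - 240) - 295 = (-11 + 240)/(-266) - 295 = -1/266*229 - 295 = -229/266 - 295 = -78699/266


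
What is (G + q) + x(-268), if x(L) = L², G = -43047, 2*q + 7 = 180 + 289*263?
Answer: 66867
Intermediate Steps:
q = 38090 (q = -7/2 + (180 + 289*263)/2 = -7/2 + (180 + 76007)/2 = -7/2 + (½)*76187 = -7/2 + 76187/2 = 38090)
(G + q) + x(-268) = (-43047 + 38090) + (-268)² = -4957 + 71824 = 66867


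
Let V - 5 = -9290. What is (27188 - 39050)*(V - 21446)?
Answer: 364531122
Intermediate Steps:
V = -9285 (V = 5 - 9290 = -9285)
(27188 - 39050)*(V - 21446) = (27188 - 39050)*(-9285 - 21446) = -11862*(-30731) = 364531122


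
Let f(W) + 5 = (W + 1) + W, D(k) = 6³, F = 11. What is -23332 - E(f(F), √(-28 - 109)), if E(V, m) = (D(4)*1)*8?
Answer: -25060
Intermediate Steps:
D(k) = 216
f(W) = -4 + 2*W (f(W) = -5 + ((W + 1) + W) = -5 + ((1 + W) + W) = -5 + (1 + 2*W) = -4 + 2*W)
E(V, m) = 1728 (E(V, m) = (216*1)*8 = 216*8 = 1728)
-23332 - E(f(F), √(-28 - 109)) = -23332 - 1*1728 = -23332 - 1728 = -25060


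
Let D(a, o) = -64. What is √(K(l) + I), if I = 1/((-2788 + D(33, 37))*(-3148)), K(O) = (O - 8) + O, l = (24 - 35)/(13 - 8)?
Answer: I*√1561745261810285/11222620 ≈ 3.5214*I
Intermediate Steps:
l = -11/5 ≈ -2.2000
K(O) = -8 + 2*O (K(O) = (-8 + O) + O = -8 + 2*O)
I = 1/8978096 (I = 1/(-2788 - 64*(-3148)) = -1/3148/(-2852) = -1/2852*(-1/3148) = 1/8978096 ≈ 1.1138e-7)
√(K(l) + I) = √((-8 + 2*(-11/5)) + 1/8978096) = √((-8 - 22/5) + 1/8978096) = √(-62/5 + 1/8978096) = √(-556641947/44890480) = I*√1561745261810285/11222620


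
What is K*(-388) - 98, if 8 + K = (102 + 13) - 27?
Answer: -31138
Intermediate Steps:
K = 80 (K = -8 + ((102 + 13) - 27) = -8 + (115 - 27) = -8 + 88 = 80)
K*(-388) - 98 = 80*(-388) - 98 = -31040 - 98 = -31138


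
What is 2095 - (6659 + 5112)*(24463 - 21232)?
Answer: -38030006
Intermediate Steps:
2095 - (6659 + 5112)*(24463 - 21232) = 2095 - 11771*3231 = 2095 - 1*38032101 = 2095 - 38032101 = -38030006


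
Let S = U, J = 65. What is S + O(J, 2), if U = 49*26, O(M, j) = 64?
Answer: 1338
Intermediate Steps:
U = 1274
S = 1274
S + O(J, 2) = 1274 + 64 = 1338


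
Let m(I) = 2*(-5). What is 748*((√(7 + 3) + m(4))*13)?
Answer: -97240 + 9724*√10 ≈ -66490.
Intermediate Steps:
m(I) = -10
748*((√(7 + 3) + m(4))*13) = 748*((√(7 + 3) - 10)*13) = 748*((√10 - 10)*13) = 748*((-10 + √10)*13) = 748*(-130 + 13*√10) = -97240 + 9724*√10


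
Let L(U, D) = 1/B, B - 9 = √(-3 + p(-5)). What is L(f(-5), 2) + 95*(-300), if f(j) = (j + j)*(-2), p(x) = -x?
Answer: -2251491/79 - √2/79 ≈ -28500.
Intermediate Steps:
f(j) = -4*j (f(j) = (2*j)*(-2) = -4*j)
B = 9 + √2 (B = 9 + √(-3 - 1*(-5)) = 9 + √(-3 + 5) = 9 + √2 ≈ 10.414)
L(U, D) = 1/(9 + √2)
L(f(-5), 2) + 95*(-300) = (9/79 - √2/79) + 95*(-300) = (9/79 - √2/79) - 28500 = -2251491/79 - √2/79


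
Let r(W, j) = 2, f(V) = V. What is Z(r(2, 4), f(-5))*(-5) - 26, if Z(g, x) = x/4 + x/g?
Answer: -29/4 ≈ -7.2500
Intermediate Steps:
Z(g, x) = x/4 + x/g (Z(g, x) = x*(¼) + x/g = x/4 + x/g)
Z(r(2, 4), f(-5))*(-5) - 26 = ((¼)*(-5) - 5/2)*(-5) - 26 = (-5/4 - 5*½)*(-5) - 26 = (-5/4 - 5/2)*(-5) - 26 = -15/4*(-5) - 26 = 75/4 - 26 = -29/4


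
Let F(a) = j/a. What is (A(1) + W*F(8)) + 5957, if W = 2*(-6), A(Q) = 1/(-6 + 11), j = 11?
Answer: 59407/10 ≈ 5940.7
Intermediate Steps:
A(Q) = 1/5
W = -12
F(a) = 11/a
(A(1) + W*F(8)) + 5957 = (1/5 - 132/8) + 5957 = (1/5 - 12*11/8) + 5957 = (1/5 - 33/2) + 5957 = -163/10 + 5957 = 59407/10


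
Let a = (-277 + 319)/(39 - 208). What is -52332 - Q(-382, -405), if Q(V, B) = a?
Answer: -8844066/169 ≈ -52332.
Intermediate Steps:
a = -42/169 (a = 42/(-169) = 42*(-1/169) = -42/169 ≈ -0.24852)
Q(V, B) = -42/169
-52332 - Q(-382, -405) = -52332 - 1*(-42/169) = -52332 + 42/169 = -8844066/169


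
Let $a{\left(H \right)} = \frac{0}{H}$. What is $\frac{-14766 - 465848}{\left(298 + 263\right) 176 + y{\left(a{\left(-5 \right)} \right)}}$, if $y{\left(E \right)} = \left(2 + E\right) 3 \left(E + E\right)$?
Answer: $- \frac{240307}{49368} \approx -4.8677$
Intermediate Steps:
$a{\left(H \right)} = 0$
$y{\left(E \right)} = 6 E \left(2 + E\right)$ ($y{\left(E \right)} = \left(2 + E\right) 3 \cdot 2 E = \left(2 + E\right) 6 E = 6 E \left(2 + E\right)$)
$\frac{-14766 - 465848}{\left(298 + 263\right) 176 + y{\left(a{\left(-5 \right)} \right)}} = \frac{-14766 - 465848}{\left(298 + 263\right) 176 + 6 \cdot 0 \left(2 + 0\right)} = - \frac{480614}{561 \cdot 176 + 6 \cdot 0 \cdot 2} = - \frac{480614}{98736 + 0} = - \frac{480614}{98736} = \left(-480614\right) \frac{1}{98736} = - \frac{240307}{49368}$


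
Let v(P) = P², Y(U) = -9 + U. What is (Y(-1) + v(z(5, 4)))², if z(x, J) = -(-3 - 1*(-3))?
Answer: 100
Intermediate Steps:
z(x, J) = 0 (z(x, J) = -(-3 + 3) = -1*0 = 0)
(Y(-1) + v(z(5, 4)))² = ((-9 - 1) + 0²)² = (-10 + 0)² = (-10)² = 100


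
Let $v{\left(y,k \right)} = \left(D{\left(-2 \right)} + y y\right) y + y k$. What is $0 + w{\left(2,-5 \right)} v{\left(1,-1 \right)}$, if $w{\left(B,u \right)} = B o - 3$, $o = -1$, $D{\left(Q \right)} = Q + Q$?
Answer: $20$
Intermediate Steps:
$D{\left(Q \right)} = 2 Q$
$w{\left(B,u \right)} = -3 - B$ ($w{\left(B,u \right)} = B \left(-1\right) - 3 = - B - 3 = -3 - B$)
$v{\left(y,k \right)} = k y + y \left(-4 + y^{2}\right)$ ($v{\left(y,k \right)} = \left(2 \left(-2\right) + y y\right) y + y k = \left(-4 + y^{2}\right) y + k y = y \left(-4 + y^{2}\right) + k y = k y + y \left(-4 + y^{2}\right)$)
$0 + w{\left(2,-5 \right)} v{\left(1,-1 \right)} = 0 + \left(-3 - 2\right) 1 \left(-4 - 1 + 1^{2}\right) = 0 + \left(-3 - 2\right) 1 \left(-4 - 1 + 1\right) = 0 - 5 \cdot 1 \left(-4\right) = 0 - -20 = 0 + 20 = 20$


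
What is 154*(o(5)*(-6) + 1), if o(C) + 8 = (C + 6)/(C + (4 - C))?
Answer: 5005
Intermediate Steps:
o(C) = -13/2 + C/4 (o(C) = -8 + (C + 6)/(C + (4 - C)) = -8 + (6 + C)/4 = -8 + (6 + C)*(1/4) = -8 + (3/2 + C/4) = -13/2 + C/4)
154*(o(5)*(-6) + 1) = 154*((-13/2 + (1/4)*5)*(-6) + 1) = 154*((-13/2 + 5/4)*(-6) + 1) = 154*(-21/4*(-6) + 1) = 154*(63/2 + 1) = 154*(65/2) = 5005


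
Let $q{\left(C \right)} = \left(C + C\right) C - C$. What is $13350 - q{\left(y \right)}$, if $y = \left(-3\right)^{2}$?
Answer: $13197$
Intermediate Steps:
$y = 9$
$q{\left(C \right)} = - C + 2 C^{2}$ ($q{\left(C \right)} = 2 C C - C = 2 C^{2} - C = - C + 2 C^{2}$)
$13350 - q{\left(y \right)} = 13350 - 9 \left(-1 + 2 \cdot 9\right) = 13350 - 9 \left(-1 + 18\right) = 13350 - 9 \cdot 17 = 13350 - 153 = 13197$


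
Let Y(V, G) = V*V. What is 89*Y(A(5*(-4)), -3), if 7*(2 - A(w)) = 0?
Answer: 356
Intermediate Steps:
A(w) = 2 (A(w) = 2 - ⅐*0 = 2 + 0 = 2)
Y(V, G) = V²
89*Y(A(5*(-4)), -3) = 89*2² = 89*4 = 356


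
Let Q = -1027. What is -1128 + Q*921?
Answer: -946995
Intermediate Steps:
-1128 + Q*921 = -1128 - 1027*921 = -1128 - 945867 = -946995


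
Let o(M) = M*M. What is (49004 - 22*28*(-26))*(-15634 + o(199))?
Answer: 1558334340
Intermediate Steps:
o(M) = M²
(49004 - 22*28*(-26))*(-15634 + o(199)) = (49004 - 22*28*(-26))*(-15634 + 199²) = (49004 - 616*(-26))*(-15634 + 39601) = (49004 + 16016)*23967 = 65020*23967 = 1558334340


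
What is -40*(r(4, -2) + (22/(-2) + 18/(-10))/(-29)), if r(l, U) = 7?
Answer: -8632/29 ≈ -297.66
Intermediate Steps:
-40*(r(4, -2) + (22/(-2) + 18/(-10))/(-29)) = -40*(7 + (22/(-2) + 18/(-10))/(-29)) = -40*(7 + (22*(-½) + 18*(-⅒))*(-1/29)) = -40*(7 + (-11 - 9/5)*(-1/29)) = -40*(7 - 64/5*(-1/29)) = -40*(7 + 64/145) = -40*1079/145 = -8632/29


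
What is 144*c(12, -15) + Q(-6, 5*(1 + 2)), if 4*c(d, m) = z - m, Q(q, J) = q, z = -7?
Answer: 282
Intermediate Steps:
c(d, m) = -7/4 - m/4 (c(d, m) = (-7 - m)/4 = -7/4 - m/4)
144*c(12, -15) + Q(-6, 5*(1 + 2)) = 144*(-7/4 - 1/4*(-15)) - 6 = 144*(-7/4 + 15/4) - 6 = 144*2 - 6 = 288 - 6 = 282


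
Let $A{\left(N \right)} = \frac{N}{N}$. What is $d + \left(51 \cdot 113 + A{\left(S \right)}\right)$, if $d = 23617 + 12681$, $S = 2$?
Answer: $42062$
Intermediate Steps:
$A{\left(N \right)} = 1$
$d = 36298$
$d + \left(51 \cdot 113 + A{\left(S \right)}\right) = 36298 + \left(51 \cdot 113 + 1\right) = 36298 + \left(5763 + 1\right) = 36298 + 5764 = 42062$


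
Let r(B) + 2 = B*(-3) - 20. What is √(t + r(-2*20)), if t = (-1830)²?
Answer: √3348998 ≈ 1830.0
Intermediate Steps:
t = 3348900
r(B) = -22 - 3*B (r(B) = -2 + (B*(-3) - 20) = -2 + (-3*B - 20) = -2 + (-20 - 3*B) = -22 - 3*B)
√(t + r(-2*20)) = √(3348900 + (-22 - (-6)*20)) = √(3348900 + (-22 - 3*(-40))) = √(3348900 + (-22 + 120)) = √(3348900 + 98) = √3348998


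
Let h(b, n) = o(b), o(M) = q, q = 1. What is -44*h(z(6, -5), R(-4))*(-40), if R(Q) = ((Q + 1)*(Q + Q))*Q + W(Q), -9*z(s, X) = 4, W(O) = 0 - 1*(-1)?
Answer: 1760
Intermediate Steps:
W(O) = 1 (W(O) = 0 + 1 = 1)
o(M) = 1
z(s, X) = -4/9 (z(s, X) = -1/9*4 = -4/9)
R(Q) = 1 + 2*Q**2*(1 + Q) (R(Q) = ((Q + 1)*(Q + Q))*Q + 1 = ((1 + Q)*(2*Q))*Q + 1 = (2*Q*(1 + Q))*Q + 1 = 2*Q**2*(1 + Q) + 1 = 1 + 2*Q**2*(1 + Q))
h(b, n) = 1
-44*h(z(6, -5), R(-4))*(-40) = -44*1*(-40) = -44*(-40) = 1760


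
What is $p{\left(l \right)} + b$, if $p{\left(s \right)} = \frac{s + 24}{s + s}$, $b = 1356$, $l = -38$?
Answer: $\frac{51535}{38} \approx 1356.2$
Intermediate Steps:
$p{\left(s \right)} = \frac{24 + s}{2 s}$
$p{\left(l \right)} + b = \frac{24 - 38}{2 \left(-38\right)} + 1356 = \frac{1}{2} \left(- \frac{1}{38}\right) \left(-14\right) + 1356 = \frac{7}{38} + 1356 = \frac{51535}{38}$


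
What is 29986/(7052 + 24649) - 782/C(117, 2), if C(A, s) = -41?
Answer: 26019608/1299741 ≈ 20.019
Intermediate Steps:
29986/(7052 + 24649) - 782/C(117, 2) = 29986/(7052 + 24649) - 782/(-41) = 29986/31701 - 782*(-1/41) = 29986*(1/31701) + 782/41 = 29986/31701 + 782/41 = 26019608/1299741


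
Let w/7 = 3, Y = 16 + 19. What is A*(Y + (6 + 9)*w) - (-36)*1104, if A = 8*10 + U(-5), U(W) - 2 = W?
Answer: 66694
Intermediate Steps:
U(W) = 2 + W
Y = 35
w = 21 (w = 7*3 = 21)
A = 77 (A = 8*10 + (2 - 5) = 80 - 3 = 77)
A*(Y + (6 + 9)*w) - (-36)*1104 = 77*(35 + (6 + 9)*21) - (-36)*1104 = 77*(35 + 15*21) - 1*(-39744) = 77*(35 + 315) + 39744 = 77*350 + 39744 = 26950 + 39744 = 66694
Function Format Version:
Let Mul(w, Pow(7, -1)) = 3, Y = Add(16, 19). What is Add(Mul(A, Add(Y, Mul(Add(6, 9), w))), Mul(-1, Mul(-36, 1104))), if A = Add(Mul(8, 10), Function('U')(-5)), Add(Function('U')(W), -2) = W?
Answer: 66694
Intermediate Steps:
Function('U')(W) = Add(2, W)
Y = 35
w = 21 (w = Mul(7, 3) = 21)
A = 77 (A = Add(Mul(8, 10), Add(2, -5)) = Add(80, -3) = 77)
Add(Mul(A, Add(Y, Mul(Add(6, 9), w))), Mul(-1, Mul(-36, 1104))) = Add(Mul(77, Add(35, Mul(Add(6, 9), 21))), Mul(-1, Mul(-36, 1104))) = Add(Mul(77, Add(35, Mul(15, 21))), Mul(-1, -39744)) = Add(Mul(77, Add(35, 315)), 39744) = Add(Mul(77, 350), 39744) = Add(26950, 39744) = 66694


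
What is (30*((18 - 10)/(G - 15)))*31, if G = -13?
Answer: -1860/7 ≈ -265.71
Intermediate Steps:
(30*((18 - 10)/(G - 15)))*31 = (30*((18 - 10)/(-13 - 15)))*31 = (30*(8/(-28)))*31 = (30*(8*(-1/28)))*31 = (30*(-2/7))*31 = -60/7*31 = -1860/7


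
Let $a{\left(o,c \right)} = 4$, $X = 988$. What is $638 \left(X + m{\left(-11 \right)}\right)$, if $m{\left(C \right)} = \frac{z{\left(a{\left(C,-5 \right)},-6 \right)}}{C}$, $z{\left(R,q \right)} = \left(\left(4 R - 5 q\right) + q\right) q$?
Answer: $644264$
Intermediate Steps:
$z{\left(R,q \right)} = q \left(- 4 q + 4 R\right)$ ($z{\left(R,q \right)} = \left(\left(- 5 q + 4 R\right) + q\right) q = \left(- 4 q + 4 R\right) q = q \left(- 4 q + 4 R\right)$)
$m{\left(C \right)} = - \frac{240}{C}$ ($m{\left(C \right)} = \frac{4 \left(-6\right) \left(4 - -6\right)}{C} = \frac{4 \left(-6\right) \left(4 + 6\right)}{C} = \frac{4 \left(-6\right) 10}{C} = - \frac{240}{C}$)
$638 \left(X + m{\left(-11 \right)}\right) = 638 \left(988 - \frac{240}{-11}\right) = 638 \left(988 - - \frac{240}{11}\right) = 638 \left(988 + \frac{240}{11}\right) = 638 \cdot \frac{11108}{11} = 644264$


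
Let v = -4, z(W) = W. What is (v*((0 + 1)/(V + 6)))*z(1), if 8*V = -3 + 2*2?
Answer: -32/49 ≈ -0.65306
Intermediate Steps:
V = ⅛ (V = (-3 + 2*2)/8 = (-3 + 4)/8 = (⅛)*1 = ⅛ ≈ 0.12500)
(v*((0 + 1)/(V + 6)))*z(1) = -4*(0 + 1)/(⅛ + 6)*1 = -4/49/8*1 = -4*8/49*1 = -32/49*1 = -32/49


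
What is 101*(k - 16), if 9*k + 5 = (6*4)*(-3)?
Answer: -22321/9 ≈ -2480.1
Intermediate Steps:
k = -77/9 (k = -5/9 + ((6*4)*(-3))/9 = -5/9 + (24*(-3))/9 = -5/9 + (⅑)*(-72) = -5/9 - 8 = -77/9 ≈ -8.5556)
101*(k - 16) = 101*(-77/9 - 16) = 101*(-221/9) = -22321/9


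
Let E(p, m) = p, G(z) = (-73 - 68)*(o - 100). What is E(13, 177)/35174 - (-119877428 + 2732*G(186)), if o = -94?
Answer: 1587975956213/35174 ≈ 4.5146e+7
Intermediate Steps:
G(z) = 27354 (G(z) = (-73 - 68)*(-94 - 100) = -141*(-194) = 27354)
E(13, 177)/35174 - (-119877428 + 2732*G(186)) = 13/35174 - 2732/(1/(-43879 + 27354)) = 13*(1/35174) - 2732/(1/(-16525)) = 13/35174 - 2732/(-1/16525) = 13/35174 - 2732*(-16525) = 13/35174 + 45146300 = 1587975956213/35174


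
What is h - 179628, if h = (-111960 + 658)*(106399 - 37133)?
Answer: -7709623960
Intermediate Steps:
h = -7709444332 (h = -111302*69266 = -7709444332)
h - 179628 = -7709444332 - 179628 = -7709623960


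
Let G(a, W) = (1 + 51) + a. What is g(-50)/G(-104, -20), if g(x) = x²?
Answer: -625/13 ≈ -48.077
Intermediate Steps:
G(a, W) = 52 + a
g(-50)/G(-104, -20) = (-50)²/(52 - 104) = 2500/(-52) = 2500*(-1/52) = -625/13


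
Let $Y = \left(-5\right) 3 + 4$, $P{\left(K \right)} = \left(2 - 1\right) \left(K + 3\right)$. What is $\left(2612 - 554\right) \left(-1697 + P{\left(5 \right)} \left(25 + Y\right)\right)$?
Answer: $-3261930$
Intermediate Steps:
$P{\left(K \right)} = 3 + K$ ($P{\left(K \right)} = 1 \left(3 + K\right) = 3 + K$)
$Y = -11$ ($Y = -15 + 4 = -11$)
$\left(2612 - 554\right) \left(-1697 + P{\left(5 \right)} \left(25 + Y\right)\right) = \left(2612 - 554\right) \left(-1697 + \left(3 + 5\right) \left(25 - 11\right)\right) = \left(2612 - 554\right) \left(-1697 + 8 \cdot 14\right) = \left(2612 - 554\right) \left(-1697 + 112\right) = 2058 \left(-1585\right) = -3261930$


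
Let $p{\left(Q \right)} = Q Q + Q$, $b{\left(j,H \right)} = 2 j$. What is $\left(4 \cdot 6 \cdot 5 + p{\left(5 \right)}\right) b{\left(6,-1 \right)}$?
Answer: $1800$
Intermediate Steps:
$p{\left(Q \right)} = Q + Q^{2}$ ($p{\left(Q \right)} = Q^{2} + Q = Q + Q^{2}$)
$\left(4 \cdot 6 \cdot 5 + p{\left(5 \right)}\right) b{\left(6,-1 \right)} = \left(4 \cdot 6 \cdot 5 + 5 \left(1 + 5\right)\right) 2 \cdot 6 = \left(24 \cdot 5 + 5 \cdot 6\right) 12 = \left(120 + 30\right) 12 = 150 \cdot 12 = 1800$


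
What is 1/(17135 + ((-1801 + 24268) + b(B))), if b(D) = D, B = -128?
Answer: 1/39474 ≈ 2.5333e-5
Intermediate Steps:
1/(17135 + ((-1801 + 24268) + b(B))) = 1/(17135 + ((-1801 + 24268) - 128)) = 1/(17135 + (22467 - 128)) = 1/(17135 + 22339) = 1/39474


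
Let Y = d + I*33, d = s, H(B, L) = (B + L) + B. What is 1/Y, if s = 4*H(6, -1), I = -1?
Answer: 1/11 ≈ 0.090909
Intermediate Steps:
H(B, L) = L + 2*B
s = 44 (s = 4*(-1 + 2*6) = 4*(-1 + 12) = 4*11 = 44)
d = 44
Y = 11 (Y = 44 - 1*33 = 44 - 33 = 11)
1/Y = 1/11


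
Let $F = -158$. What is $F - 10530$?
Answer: $-10688$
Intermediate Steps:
$F - 10530 = -158 - 10530 = -10688$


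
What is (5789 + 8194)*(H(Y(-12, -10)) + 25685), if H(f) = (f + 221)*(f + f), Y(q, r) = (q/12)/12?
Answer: 8607324209/24 ≈ 3.5864e+8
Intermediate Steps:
Y(q, r) = q/144 (Y(q, r) = (q*(1/12))*(1/12) = (q/12)*(1/12) = q/144)
H(f) = 2*f*(221 + f) (H(f) = (221 + f)*(2*f) = 2*f*(221 + f))
(5789 + 8194)*(H(Y(-12, -10)) + 25685) = (5789 + 8194)*(2*((1/144)*(-12))*(221 + (1/144)*(-12)) + 25685) = 13983*(2*(-1/12)*(221 - 1/12) + 25685) = 13983*(2*(-1/12)*(2651/12) + 25685) = 13983*(-2651/72 + 25685) = 13983*(1846669/72) = 8607324209/24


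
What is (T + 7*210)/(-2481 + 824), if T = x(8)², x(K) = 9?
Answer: -1551/1657 ≈ -0.93603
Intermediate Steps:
T = 81 (T = 9² = 81)
(T + 7*210)/(-2481 + 824) = (81 + 7*210)/(-2481 + 824) = (81 + 1470)/(-1657) = 1551*(-1/1657) = -1551/1657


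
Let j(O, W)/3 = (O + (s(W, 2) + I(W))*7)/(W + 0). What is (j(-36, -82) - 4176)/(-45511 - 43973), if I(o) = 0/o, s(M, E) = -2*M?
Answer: 14407/305737 ≈ 0.047122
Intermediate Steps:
I(o) = 0
j(O, W) = 3*(O - 14*W)/W (j(O, W) = 3*((O + (-2*W + 0)*7)/(W + 0)) = 3*((O - 2*W*7)/W) = 3*((O - 14*W)/W) = 3*(O - 14*W)/W)
(j(-36, -82) - 4176)/(-45511 - 43973) = ((-42 + 3*(-36)/(-82)) - 4176)/(-45511 - 43973) = ((-42 + 3*(-36)*(-1/82)) - 4176)/(-89484) = ((-42 + 54/41) - 4176)*(-1/89484) = (-1668/41 - 4176)*(-1/89484) = -172884/41*(-1/89484) = 14407/305737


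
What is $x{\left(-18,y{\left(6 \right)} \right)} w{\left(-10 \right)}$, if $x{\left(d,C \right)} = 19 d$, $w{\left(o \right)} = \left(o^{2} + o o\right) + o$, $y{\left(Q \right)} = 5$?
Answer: $-64980$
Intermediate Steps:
$w{\left(o \right)} = o + 2 o^{2}$ ($w{\left(o \right)} = \left(o^{2} + o^{2}\right) + o = 2 o^{2} + o = o + 2 o^{2}$)
$x{\left(-18,y{\left(6 \right)} \right)} w{\left(-10 \right)} = 19 \left(-18\right) \left(- 10 \left(1 + 2 \left(-10\right)\right)\right) = - 342 \left(- 10 \left(1 - 20\right)\right) = - 342 \left(\left(-10\right) \left(-19\right)\right) = \left(-342\right) 190 = -64980$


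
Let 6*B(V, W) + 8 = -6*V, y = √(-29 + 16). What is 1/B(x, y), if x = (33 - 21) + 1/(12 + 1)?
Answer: -39/523 ≈ -0.074570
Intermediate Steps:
y = I*√13 (y = √(-13) = I*√13 ≈ 3.6056*I)
x = 157/13 (x = 12 + 1/13 = 157/13 ≈ 12.077)
B(V, W) = -4/3 - V (B(V, W) = -4/3 + (-6*V)/6 = -4/3 - V)
1/B(x, y) = 1/(-4/3 - 1*157/13) = 1/(-4/3 - 157/13) = 1/(-523/39) = -39/523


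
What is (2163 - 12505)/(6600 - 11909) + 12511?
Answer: 66431241/5309 ≈ 12513.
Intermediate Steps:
(2163 - 12505)/(6600 - 11909) + 12511 = -10342/(-5309) + 12511 = -10342*(-1/5309) + 12511 = 10342/5309 + 12511 = 66431241/5309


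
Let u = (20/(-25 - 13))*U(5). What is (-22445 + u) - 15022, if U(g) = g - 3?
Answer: -711893/19 ≈ -37468.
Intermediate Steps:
U(g) = -3 + g
u = -20/19 (u = (20/(-25 - 13))*(-3 + 5) = (20/(-38))*2 = -1/38*20*2 = -10/19*2 = -20/19 ≈ -1.0526)
(-22445 + u) - 15022 = (-22445 - 20/19) - 15022 = -426475/19 - 15022 = -711893/19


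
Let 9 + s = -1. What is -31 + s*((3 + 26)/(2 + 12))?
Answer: -362/7 ≈ -51.714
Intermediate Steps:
s = -10 (s = -9 - 1 = -10)
-31 + s*((3 + 26)/(2 + 12)) = -31 - 10*(3 + 26)/(2 + 12) = -31 - 290/14 = -31 - 10*29/14 = -31 - 145/7 = -362/7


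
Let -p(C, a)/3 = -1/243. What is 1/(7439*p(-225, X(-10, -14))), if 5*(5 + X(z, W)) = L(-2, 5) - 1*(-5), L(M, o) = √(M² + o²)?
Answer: 81/7439 ≈ 0.010889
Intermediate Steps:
X(z, W) = -4 + √29/5 (X(z, W) = -5 + (√((-2)² + 5²) - 1*(-5))/5 = -5 + (√(4 + 25) + 5)/5 = -5 + (√29 + 5)/5 = -5 + (5 + √29)/5 = -5 + (1 + √29/5) = -4 + √29/5)
p(C, a) = 1/81 (p(C, a) = -(-3)/243 = -3*(-1/243) = 1/81)
1/(7439*p(-225, X(-10, -14))) = 1/(7439*(1/81)) = (1/7439)*81 = 81/7439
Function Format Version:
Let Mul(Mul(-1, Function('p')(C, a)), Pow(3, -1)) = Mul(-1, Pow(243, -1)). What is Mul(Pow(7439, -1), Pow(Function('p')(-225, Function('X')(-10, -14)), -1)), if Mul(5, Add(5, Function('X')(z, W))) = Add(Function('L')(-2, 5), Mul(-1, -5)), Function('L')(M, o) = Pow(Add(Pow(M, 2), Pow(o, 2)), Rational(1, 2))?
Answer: Rational(81, 7439) ≈ 0.010889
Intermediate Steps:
Function('X')(z, W) = Add(-4, Mul(Rational(1, 5), Pow(29, Rational(1, 2)))) (Function('X')(z, W) = Add(-5, Mul(Rational(1, 5), Add(Pow(Add(Pow(-2, 2), Pow(5, 2)), Rational(1, 2)), Mul(-1, -5)))) = Add(-5, Mul(Rational(1, 5), Add(Pow(Add(4, 25), Rational(1, 2)), 5))) = Add(-5, Mul(Rational(1, 5), Add(Pow(29, Rational(1, 2)), 5))) = Add(-5, Mul(Rational(1, 5), Add(5, Pow(29, Rational(1, 2))))) = Add(-5, Add(1, Mul(Rational(1, 5), Pow(29, Rational(1, 2))))) = Add(-4, Mul(Rational(1, 5), Pow(29, Rational(1, 2)))))
Function('p')(C, a) = Rational(1, 81) (Function('p')(C, a) = Mul(-3, Mul(-1, Pow(243, -1))) = Mul(-3, Mul(-1, Rational(1, 243))) = Mul(-3, Rational(-1, 243)) = Rational(1, 81))
Mul(Pow(7439, -1), Pow(Function('p')(-225, Function('X')(-10, -14)), -1)) = Mul(Pow(7439, -1), Pow(Rational(1, 81), -1)) = Mul(Rational(1, 7439), 81) = Rational(81, 7439)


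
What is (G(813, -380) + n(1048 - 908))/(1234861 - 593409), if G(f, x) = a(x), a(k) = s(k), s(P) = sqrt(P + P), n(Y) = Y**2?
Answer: 700/22909 + I*sqrt(190)/320726 ≈ 0.030556 + 4.2978e-5*I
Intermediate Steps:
s(P) = sqrt(2)*sqrt(P) (s(P) = sqrt(2*P) = sqrt(2)*sqrt(P))
a(k) = sqrt(2)*sqrt(k)
G(f, x) = sqrt(2)*sqrt(x)
(G(813, -380) + n(1048 - 908))/(1234861 - 593409) = (sqrt(2)*sqrt(-380) + (1048 - 908)**2)/(1234861 - 593409) = (sqrt(2)*(2*I*sqrt(95)) + 140**2)/641452 = (2*I*sqrt(190) + 19600)*(1/641452) = (19600 + 2*I*sqrt(190))*(1/641452) = 700/22909 + I*sqrt(190)/320726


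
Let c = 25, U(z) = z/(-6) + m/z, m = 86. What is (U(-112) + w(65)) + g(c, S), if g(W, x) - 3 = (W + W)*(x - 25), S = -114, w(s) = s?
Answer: -1153169/168 ≈ -6864.1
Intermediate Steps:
U(z) = 86/z - z/6 (U(z) = z/(-6) + 86/z = z*(-⅙) + 86/z = -z/6 + 86/z = 86/z - z/6)
g(W, x) = 3 + 2*W*(-25 + x) (g(W, x) = 3 + (W + W)*(x - 25) = 3 + (2*W)*(-25 + x) = 3 + 2*W*(-25 + x))
(U(-112) + w(65)) + g(c, S) = ((86/(-112) - ⅙*(-112)) + 65) + (3 - 50*25 + 2*25*(-114)) = ((86*(-1/112) + 56/3) + 65) + (3 - 1250 - 5700) = ((-43/56 + 56/3) + 65) - 6947 = (3007/168 + 65) - 6947 = 13927/168 - 6947 = -1153169/168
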